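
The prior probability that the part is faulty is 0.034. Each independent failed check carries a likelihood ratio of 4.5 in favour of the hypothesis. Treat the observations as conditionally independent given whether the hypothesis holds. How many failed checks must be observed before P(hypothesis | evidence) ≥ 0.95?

Prior odds: 0.034 ÷ 0.966 = 17/483.
Likelihood ratio per failed check = 4.5.
Target odds: 0.95 ÷ 0.05 = 19.
Require 4.5ⁿ ≥ 19 ÷ (17/483) = 9177/17.
4.5⁴ = 410.0625 falls short of 9177/17 but 4.5⁵ = 1845.28125 reaches it, so n = 5.

5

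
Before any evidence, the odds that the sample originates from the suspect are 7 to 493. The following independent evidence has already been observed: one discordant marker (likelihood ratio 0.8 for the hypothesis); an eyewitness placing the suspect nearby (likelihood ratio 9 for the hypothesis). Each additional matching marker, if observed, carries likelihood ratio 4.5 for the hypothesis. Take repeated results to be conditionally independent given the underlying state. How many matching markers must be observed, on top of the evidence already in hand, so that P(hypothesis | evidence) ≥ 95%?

4

Prior odds = 7/493.
Combined Bayes factor of the evidence already in hand = 0.8 × 9 = 7.2.
Odds after that evidence = (7/493) × 7.2 = 252/2465.
Target odds = 0.95/0.05 = 19.
Need 4.5ⁿ ≥ 19 ÷ (252/2465) = 46835/252.
4.5³ = 91.125 falls short of 46835/252 but 4.5⁴ = 410.0625 reaches it, so n = 4.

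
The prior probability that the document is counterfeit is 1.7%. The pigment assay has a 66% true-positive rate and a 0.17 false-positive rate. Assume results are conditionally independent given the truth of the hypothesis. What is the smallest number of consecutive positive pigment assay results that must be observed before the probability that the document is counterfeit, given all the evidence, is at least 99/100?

7

Prior odds: 0.017 ÷ 0.983 = 17/983.
Likelihood ratio of a positive result = 0.66/0.17 = 66/17.
Target odds: 0.99 ÷ 0.01 = 99.
Need (17/983) × (66/17)ⁿ ≥ 99, i.e. (66/17)ⁿ ≥ 97317/17.
(66/17)⁶ ≈3424.29 falls short of 97317/17 but (66/17)⁷ ≈13294.3 reaches it, so n = 7.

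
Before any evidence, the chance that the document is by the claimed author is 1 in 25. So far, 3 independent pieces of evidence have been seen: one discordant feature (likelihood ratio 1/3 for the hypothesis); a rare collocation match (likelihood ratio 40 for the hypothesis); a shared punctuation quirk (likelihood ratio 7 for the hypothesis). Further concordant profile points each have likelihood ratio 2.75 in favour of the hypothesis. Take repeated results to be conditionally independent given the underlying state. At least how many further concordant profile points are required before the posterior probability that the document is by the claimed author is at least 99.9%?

Prior odds = 0.04/0.96 = 1/24.
Combined Bayes factor of the evidence already in hand = (1/3) × 40 × 7 = 280/3.
Odds after that evidence = (1/24) × 280/3 = 35/9.
Target odds = 0.999/0.001 = 999.
Need 2.75ⁿ ≥ 999 ÷ (35/9) = 8991/35.
2.75⁵ = 161051/1024 falls short of 8991/35 but 2.75⁶ = 1771561/4096 reaches it, so n = 6.

6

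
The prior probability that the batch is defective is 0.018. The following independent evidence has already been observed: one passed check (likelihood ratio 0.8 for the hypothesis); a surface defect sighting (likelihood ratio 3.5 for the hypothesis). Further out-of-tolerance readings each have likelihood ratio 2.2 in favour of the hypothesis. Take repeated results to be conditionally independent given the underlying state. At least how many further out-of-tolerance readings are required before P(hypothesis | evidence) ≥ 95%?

Prior odds = 0.018/0.982 = 9/491.
Combined Bayes factor of the evidence already in hand = 0.8 × 3.5 = 2.8.
Odds after that evidence = (9/491) × 2.8 = 126/2455.
Target odds = 0.95/0.05 = 19.
Need 2.2ⁿ ≥ 19 ÷ (126/2455) = 46645/126.
2.2⁷ = 19487171/78125 falls short of 46645/126 but 2.2⁸ = 214358881/390625 reaches it, so n = 8.

8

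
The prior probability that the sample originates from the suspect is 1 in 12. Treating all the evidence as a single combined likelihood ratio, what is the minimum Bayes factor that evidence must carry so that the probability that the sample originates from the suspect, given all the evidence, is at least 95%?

Prior odds = (1/12)/(11/12) = 1/11.
Target odds = 0.95/0.05 = 19.
Required Bayes factor = 19 ÷ (1/11) = 209.

209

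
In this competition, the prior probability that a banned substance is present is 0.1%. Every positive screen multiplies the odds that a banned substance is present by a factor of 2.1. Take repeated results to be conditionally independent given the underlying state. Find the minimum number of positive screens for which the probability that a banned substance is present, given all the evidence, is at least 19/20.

14

Prior odds: 0.001 ÷ 0.999 = 1/999.
Likelihood ratio per positive screen = 2.1.
Target posterior odds = 0.95/0.05 = 19.
Need (1/999) × 2.1ⁿ ≥ 19, i.e. 2.1ⁿ ≥ 18981.
2.1¹³ ≈15447.2 falls short of 18981 but 2.1¹⁴ ≈32439.2 reaches it, so n = 14.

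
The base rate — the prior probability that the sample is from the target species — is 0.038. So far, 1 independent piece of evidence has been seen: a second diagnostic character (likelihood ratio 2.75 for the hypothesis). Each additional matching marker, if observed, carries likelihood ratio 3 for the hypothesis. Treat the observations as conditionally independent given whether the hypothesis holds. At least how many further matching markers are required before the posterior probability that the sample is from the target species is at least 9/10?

Prior odds = 0.038/0.962 = 19/481.
Bayes factor of the evidence already in hand = 2.75.
Odds after that evidence = (19/481) × 2.75 = 209/1924.
Target odds = 0.9/0.1 = 9.
Need 3ⁿ ≥ 9 ÷ (209/1924) = 17316/209.
3⁴ = 81 falls short of 17316/209 but 3⁵ = 243 reaches it, so n = 5.

5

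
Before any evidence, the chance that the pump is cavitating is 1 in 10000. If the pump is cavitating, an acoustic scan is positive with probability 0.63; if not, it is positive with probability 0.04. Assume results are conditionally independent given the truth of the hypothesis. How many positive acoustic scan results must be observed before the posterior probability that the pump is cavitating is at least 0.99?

Prior odds = 0.0001/0.9999 = 1/9999.
Likelihood ratio of a positive = 0.63/0.04 = 15.75.
Target posterior odds = 0.99/0.01 = 99.
Need (1/9999) × 15.75ⁿ ≥ 99, i.e. 15.75ⁿ ≥ 989901.
15.75⁵ = 992436543/1024 falls short of 989901 but 15.75⁶ ≈1.52645e+07 reaches it, so n = 6.

6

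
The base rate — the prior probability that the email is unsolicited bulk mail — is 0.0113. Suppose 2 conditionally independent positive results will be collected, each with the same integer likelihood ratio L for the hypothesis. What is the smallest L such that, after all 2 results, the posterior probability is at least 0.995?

132

Prior odds = 0.0113/0.9887 = 113/9887.
Target odds = 0.995/0.005 = 199.
Need L² ≥ 199 ÷ (113/9887) = 1967513/113.
131² = 17161 < 1967513/113 ≤ 17424 = 132², so L = 132.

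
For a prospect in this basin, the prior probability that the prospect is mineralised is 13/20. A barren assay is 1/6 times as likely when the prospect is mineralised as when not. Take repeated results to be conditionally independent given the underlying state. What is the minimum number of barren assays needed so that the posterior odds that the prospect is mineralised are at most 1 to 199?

Prior odds: 0.65 ÷ 0.35 = 13/7.
Likelihood ratio per barren assay = 1/6.
Target odds = 1/199.
Require (1/6)ⁿ ≤ 1/199 ÷ (13/7) = 7/2587.
(1/6)³ = 1/216 is still above 7/2587 but (1/6)⁴ = 1/1296 is at or below it, so n = 4.

4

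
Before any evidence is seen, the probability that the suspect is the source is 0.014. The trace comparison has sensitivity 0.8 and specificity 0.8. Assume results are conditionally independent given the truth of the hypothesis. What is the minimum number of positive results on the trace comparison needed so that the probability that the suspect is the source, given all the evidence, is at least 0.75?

4

Prior odds = 0.014/0.986 = 7/493.
False-positive rate = 1 − 0.8 = 0.2; likelihood ratio of a positive = 0.8/0.2 = 4.
Target posterior odds = 0.75/0.25 = 3.
Need (7/493) × 4ⁿ ≥ 3, i.e. 4ⁿ ≥ 1479/7.
4³ = 64 falls short of 1479/7 but 4⁴ = 256 reaches it, so n = 4.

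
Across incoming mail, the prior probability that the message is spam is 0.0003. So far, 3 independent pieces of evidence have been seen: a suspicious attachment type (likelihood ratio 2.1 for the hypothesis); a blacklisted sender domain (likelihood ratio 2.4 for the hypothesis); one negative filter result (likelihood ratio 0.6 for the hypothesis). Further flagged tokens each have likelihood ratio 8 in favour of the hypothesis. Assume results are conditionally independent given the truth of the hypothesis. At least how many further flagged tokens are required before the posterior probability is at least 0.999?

Prior odds = 0.0003/0.9997 = 3/9997.
Combined Bayes factor of the evidence already in hand = 2.1 × 2.4 × 0.6 = 3.024.
Odds after that evidence = (3/9997) × 3.024 = 1134/1249625.
Target odds = 0.999/0.001 = 999.
Need 8ⁿ ≥ 999 ÷ (1134/1249625) = 46236125/42.
8⁶ = 262144 falls short of 46236125/42 but 8⁷ = 2097152 reaches it, so n = 7.

7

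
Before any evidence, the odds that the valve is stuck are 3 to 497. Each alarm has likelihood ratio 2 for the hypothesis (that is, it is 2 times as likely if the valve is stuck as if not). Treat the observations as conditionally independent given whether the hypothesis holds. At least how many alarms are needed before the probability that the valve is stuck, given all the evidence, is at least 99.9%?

Prior odds = 3/497.
Likelihood ratio per alarm = 2.
Target posterior odds = 0.999/0.001 = 999.
Need (3/497) × 2ⁿ ≥ 999, i.e. 2ⁿ ≥ 165501.
2¹⁷ = 131072 falls short of 165501 but 2¹⁸ = 262144 reaches it, so n = 18.

18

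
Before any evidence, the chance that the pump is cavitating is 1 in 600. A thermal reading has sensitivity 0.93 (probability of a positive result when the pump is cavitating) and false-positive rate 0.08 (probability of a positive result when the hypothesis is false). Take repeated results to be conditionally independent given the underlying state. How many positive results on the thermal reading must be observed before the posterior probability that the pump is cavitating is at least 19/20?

Prior odds = (1/600)/(599/600) = 1/599.
Likelihood ratio of a positive result = 0.93/0.08 = 11.625.
Target odds: 0.95 ÷ 0.05 = 19.
Need (1/599) × 11.625ⁿ ≥ 19, i.e. 11.625ⁿ ≥ 11381.
11.625³ = 804357/512 falls short of 11381 but 11.625⁴ = 74805201/4096 reaches it, so n = 4.

4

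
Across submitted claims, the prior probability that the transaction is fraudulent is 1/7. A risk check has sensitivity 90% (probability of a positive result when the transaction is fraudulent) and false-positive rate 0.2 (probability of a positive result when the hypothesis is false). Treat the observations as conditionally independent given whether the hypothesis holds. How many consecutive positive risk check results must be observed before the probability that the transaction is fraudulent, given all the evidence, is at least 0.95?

Prior odds = (1/7)/(6/7) = 1/6.
Likelihood ratio of a positive result = 0.9/0.2 = 4.5.
Target odds: 0.95 ÷ 0.05 = 19.
Need (1/6) × 4.5ⁿ ≥ 19, i.e. 4.5ⁿ ≥ 114.
4.5³ = 91.125 falls short of 114 but 4.5⁴ = 410.0625 reaches it, so n = 4.

4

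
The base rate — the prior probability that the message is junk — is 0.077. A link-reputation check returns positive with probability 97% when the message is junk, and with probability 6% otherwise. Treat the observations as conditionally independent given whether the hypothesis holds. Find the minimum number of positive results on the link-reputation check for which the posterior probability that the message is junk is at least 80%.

2

Prior odds = 0.077/0.923 = 77/923.
Likelihood ratio of a positive result = 0.97/0.06 = 97/6.
Target posterior odds = 0.8/0.2 = 4.
Need (77/923) × (97/6)ⁿ ≥ 4, i.e. (97/6)ⁿ ≥ 3692/77.
(97/6)¹ = 97/6 falls short of 3692/77 but (97/6)² = 9409/36 reaches it, so n = 2.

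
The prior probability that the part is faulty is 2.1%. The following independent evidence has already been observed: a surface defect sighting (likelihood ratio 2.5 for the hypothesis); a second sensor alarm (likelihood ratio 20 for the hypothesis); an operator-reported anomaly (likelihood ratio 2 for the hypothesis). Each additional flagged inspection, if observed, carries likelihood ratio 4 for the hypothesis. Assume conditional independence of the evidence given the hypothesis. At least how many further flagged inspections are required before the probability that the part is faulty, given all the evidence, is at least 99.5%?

Prior odds = 0.021/0.979 = 21/979.
Combined Bayes factor of the evidence already in hand = 2.5 × 20 × 2 = 100.
Odds after that evidence = (21/979) × 100 = 2100/979.
Target odds = 0.995/0.005 = 199.
Need 4ⁿ ≥ 199 ÷ (2100/979) = 194821/2100.
4³ = 64 falls short of 194821/2100 but 4⁴ = 256 reaches it, so n = 4.

4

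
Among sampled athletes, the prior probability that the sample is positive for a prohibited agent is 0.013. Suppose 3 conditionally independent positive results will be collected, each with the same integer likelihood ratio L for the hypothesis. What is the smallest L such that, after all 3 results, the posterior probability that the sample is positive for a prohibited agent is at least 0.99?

Prior odds = 0.013/0.987 = 13/987.
Target odds = 0.99/0.01 = 99.
Need L³ ≥ 99 ÷ (13/987) = 97713/13.
19³ = 6859 < 97713/13 ≤ 8000 = 20³, so L = 20.

20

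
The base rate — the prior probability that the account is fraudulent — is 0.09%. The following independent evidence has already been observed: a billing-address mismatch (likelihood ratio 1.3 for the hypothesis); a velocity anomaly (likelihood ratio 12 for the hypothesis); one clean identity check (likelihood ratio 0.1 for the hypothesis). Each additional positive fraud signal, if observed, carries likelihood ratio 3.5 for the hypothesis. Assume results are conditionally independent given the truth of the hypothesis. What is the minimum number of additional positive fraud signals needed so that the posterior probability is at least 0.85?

7

Prior odds = 0.0009/0.9991 = 9/9991.
Combined Bayes factor of the evidence already in hand = 1.3 × 12 × 0.1 = 1.56.
Odds after that evidence = (9/9991) × 1.56 = 351/249775.
Target odds = 0.85/0.15 = 17/3.
Need 3.5ⁿ ≥ 17/3 ÷ (351/249775) = 4246175/1053.
3.5⁶ = 1838.265625 falls short of 4246175/1053 but 3.5⁷ = 823543/128 reaches it, so n = 7.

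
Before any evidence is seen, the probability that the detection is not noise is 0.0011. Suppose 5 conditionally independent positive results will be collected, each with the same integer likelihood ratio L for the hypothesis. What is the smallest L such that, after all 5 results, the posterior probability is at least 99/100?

10

Prior odds = 0.0011/0.9989 = 11/9989.
Target odds = 0.99/0.01 = 99.
Need L⁵ ≥ 99 ÷ (11/9989) = 89901.
9⁵ = 59049 < 89901 ≤ 100000 = 10⁵, so L = 10.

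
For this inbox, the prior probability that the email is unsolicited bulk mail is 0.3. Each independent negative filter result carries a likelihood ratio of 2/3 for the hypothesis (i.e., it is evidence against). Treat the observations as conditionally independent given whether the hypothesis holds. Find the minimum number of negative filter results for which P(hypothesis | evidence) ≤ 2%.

8

Prior odds = 0.3/0.7 = 3/7.
Likelihood ratio per negative filter result = 2/3.
Target posterior odds = 0.02/0.98 = 1/49.
Require (2/3)ⁿ ≤ 1/49 ÷ (3/7) = 1/21.
(2/3)⁷ = 128/2187 is still above 1/21 but (2/3)⁸ = 256/6561 is at or below it, so n = 8.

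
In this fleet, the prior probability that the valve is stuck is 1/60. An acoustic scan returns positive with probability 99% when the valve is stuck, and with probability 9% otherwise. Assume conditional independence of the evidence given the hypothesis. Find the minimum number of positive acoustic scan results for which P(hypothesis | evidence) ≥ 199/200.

4

Prior odds = (1/60)/(59/60) = 1/59.
Likelihood ratio of a positive result = 0.99/0.09 = 11.
Target odds: 0.995 ÷ 0.005 = 199.
Require 11ⁿ ≥ 199 ÷ (1/59) = 11741.
11³ = 1331 falls short of 11741 but 11⁴ = 14641 reaches it, so n = 4.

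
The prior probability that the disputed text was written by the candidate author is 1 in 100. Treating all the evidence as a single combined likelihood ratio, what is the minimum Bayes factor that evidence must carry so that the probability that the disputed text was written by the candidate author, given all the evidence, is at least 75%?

Prior odds = 0.01/0.99 = 1/99.
Target odds = 0.75/0.25 = 3.
Required Bayes factor = 3 ÷ (1/99) = 297.

297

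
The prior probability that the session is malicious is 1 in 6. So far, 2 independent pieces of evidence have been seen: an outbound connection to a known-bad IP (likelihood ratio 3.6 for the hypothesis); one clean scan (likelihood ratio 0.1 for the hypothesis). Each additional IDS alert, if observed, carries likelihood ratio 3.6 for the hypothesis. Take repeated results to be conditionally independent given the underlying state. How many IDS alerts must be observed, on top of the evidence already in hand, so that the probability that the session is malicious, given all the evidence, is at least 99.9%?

8

Prior odds = (1/6)/(5/6) = 0.2.
Combined Bayes factor of the evidence already in hand = 3.6 × 0.1 = 0.36.
Odds after that evidence = 0.2 × 0.36 = 0.072.
Target odds = 0.999/0.001 = 999.
Need 3.6ⁿ ≥ 999 ÷ 0.072 = 13875.
3.6⁷ = 612220032/78125 falls short of 13875 but 3.6⁸ ≈28211.1 reaches it, so n = 8.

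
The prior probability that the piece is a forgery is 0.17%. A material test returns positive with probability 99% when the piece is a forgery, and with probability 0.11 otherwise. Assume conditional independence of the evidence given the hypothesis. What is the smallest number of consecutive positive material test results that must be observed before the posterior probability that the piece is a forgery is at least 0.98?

5

Prior odds: 0.0017 ÷ 0.9983 = 17/9983.
Likelihood ratio of a positive result = 0.99/0.11 = 9.
Target posterior odds = 0.98/0.02 = 49.
Need (17/9983) × 9ⁿ ≥ 49, i.e. 9ⁿ ≥ 489167/17.
9⁴ = 6561 falls short of 489167/17 but 9⁵ = 59049 reaches it, so n = 5.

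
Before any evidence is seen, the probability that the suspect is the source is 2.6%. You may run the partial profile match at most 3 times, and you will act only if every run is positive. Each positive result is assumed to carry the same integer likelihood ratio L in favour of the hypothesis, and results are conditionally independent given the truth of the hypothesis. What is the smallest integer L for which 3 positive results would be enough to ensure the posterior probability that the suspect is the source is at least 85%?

Prior odds = 0.026/0.974 = 13/487.
Target odds = 0.85/0.15 = 17/3.
Need L³ ≥ 17/3 ÷ (13/487) = 8279/39.
5³ = 125 < 8279/39 ≤ 216 = 6³, so L = 6.

6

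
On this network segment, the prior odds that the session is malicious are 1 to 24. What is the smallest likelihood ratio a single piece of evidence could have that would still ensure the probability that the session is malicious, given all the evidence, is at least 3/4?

72

Prior odds = 1/24.
Target odds = 0.75/0.25 = 3.
Required Bayes factor = 3 ÷ (1/24) = 72.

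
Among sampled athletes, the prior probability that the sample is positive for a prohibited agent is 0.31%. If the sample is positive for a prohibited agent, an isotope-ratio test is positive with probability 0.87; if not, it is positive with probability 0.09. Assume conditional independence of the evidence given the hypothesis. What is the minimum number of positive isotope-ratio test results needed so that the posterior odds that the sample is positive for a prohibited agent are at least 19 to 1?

Prior odds = 0.0031/0.9969 = 31/9969.
Likelihood ratio of a positive = 0.87/0.09 = 29/3.
Target odds = 19.
Need (31/9969) × (29/3)ⁿ ≥ 19, i.e. (29/3)ⁿ ≥ 189411/31.
(29/3)³ = 24389/27 falls short of 189411/31 but (29/3)⁴ = 707281/81 reaches it, so n = 4.

4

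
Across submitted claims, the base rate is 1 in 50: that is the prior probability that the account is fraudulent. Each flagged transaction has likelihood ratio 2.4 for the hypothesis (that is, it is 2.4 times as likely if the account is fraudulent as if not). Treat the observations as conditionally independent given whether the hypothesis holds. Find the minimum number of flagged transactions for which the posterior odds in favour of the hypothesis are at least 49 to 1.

Prior odds: 0.02 ÷ 0.98 = 1/49.
Likelihood ratio per flagged transaction = 2.4.
Target odds = 49.
Need (1/49) × 2.4ⁿ ≥ 49, i.e. 2.4ⁿ ≥ 2401.
2.4⁸ = 429981696/390625 falls short of 2401 but 2.4⁹ ≈2641.81 reaches it, so n = 9.

9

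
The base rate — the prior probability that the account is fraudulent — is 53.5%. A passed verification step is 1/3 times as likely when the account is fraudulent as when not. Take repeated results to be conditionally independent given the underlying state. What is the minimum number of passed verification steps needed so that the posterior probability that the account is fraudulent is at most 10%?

3

Prior odds: 0.535 ÷ 0.465 = 107/93.
Likelihood ratio per passed verification step = 1/3.
Target posterior odds = 0.1/0.9 = 1/9.
Require (1/3)ⁿ ≤ 1/9 ÷ (107/93) = 31/321.
(1/3)² = 1/9 is still above 31/321 but (1/3)³ = 1/27 is at or below it, so n = 3.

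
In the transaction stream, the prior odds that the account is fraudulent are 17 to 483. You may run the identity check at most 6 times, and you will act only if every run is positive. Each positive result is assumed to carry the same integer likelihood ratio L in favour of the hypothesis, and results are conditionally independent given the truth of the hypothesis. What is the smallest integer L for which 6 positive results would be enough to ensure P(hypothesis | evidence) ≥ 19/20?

Prior odds = 17/483.
Target odds = 0.95/0.05 = 19.
Need L⁶ ≥ 19 ÷ (17/483) = 9177/17.
2⁶ = 64 < 9177/17 ≤ 729 = 3⁶, so L = 3.

3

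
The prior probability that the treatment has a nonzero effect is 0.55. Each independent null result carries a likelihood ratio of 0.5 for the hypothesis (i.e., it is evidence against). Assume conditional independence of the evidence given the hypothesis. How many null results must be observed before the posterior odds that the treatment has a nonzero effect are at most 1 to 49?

Prior odds = 0.55/0.45 = 11/9.
Likelihood ratio per null result = 0.5.
Target odds = 1/49.
Need (11/9) × 0.5ⁿ ≤ 1/49, i.e. 0.5ⁿ ≤ 9/539.
0.5⁵ = 0.03125 is still above 9/539 but 0.5⁶ = 0.015625 is at or below it, so n = 6.

6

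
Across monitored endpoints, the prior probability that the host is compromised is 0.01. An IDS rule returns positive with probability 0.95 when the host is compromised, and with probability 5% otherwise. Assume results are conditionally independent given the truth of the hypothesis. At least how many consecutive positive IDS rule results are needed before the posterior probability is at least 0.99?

Prior odds = 0.01/0.99 = 1/99.
Likelihood ratio of a positive result = 0.95/0.05 = 19.
Target posterior odds = 0.99/0.01 = 99.
Require 19ⁿ ≥ 99 ÷ (1/99) = 9801.
19³ = 6859 falls short of 9801 but 19⁴ = 130321 reaches it, so n = 4.

4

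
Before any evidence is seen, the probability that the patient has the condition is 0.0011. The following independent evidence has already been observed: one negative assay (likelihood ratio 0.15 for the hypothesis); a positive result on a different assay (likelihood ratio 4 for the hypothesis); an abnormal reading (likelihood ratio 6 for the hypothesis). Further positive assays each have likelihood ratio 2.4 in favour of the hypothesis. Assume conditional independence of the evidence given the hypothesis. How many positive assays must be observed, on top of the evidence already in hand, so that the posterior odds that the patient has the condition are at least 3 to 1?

8

Prior odds = 0.0011/0.9989 = 11/9989.
Combined Bayes factor of the evidence already in hand = 0.15 × 4 × 6 = 3.6.
Odds after that evidence = (11/9989) × 3.6 = 198/49945.
Target odds = 3.
Need 2.4ⁿ ≥ 3 ÷ (198/49945) = 49945/66.
2.4⁷ = 35831808/78125 falls short of 49945/66 but 2.4⁸ = 429981696/390625 reaches it, so n = 8.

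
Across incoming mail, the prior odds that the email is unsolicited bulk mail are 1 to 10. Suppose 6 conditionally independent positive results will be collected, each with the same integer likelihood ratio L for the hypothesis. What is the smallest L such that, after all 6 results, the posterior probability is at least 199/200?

Prior odds = 0.1.
Target odds = 0.995/0.005 = 199.
Need L⁶ ≥ 199 ÷ 0.1 = 1990.
3⁶ = 729 < 1990 ≤ 4096 = 4⁶, so L = 4.

4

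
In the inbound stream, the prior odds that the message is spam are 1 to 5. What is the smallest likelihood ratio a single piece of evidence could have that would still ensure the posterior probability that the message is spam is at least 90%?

45

Prior odds = 0.2.
Target odds = 0.9/0.1 = 9.
Required Bayes factor = 9 ÷ 0.2 = 45.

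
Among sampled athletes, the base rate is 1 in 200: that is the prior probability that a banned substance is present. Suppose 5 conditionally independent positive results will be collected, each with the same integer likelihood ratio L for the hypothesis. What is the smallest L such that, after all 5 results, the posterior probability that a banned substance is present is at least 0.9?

Prior odds = 0.005/0.995 = 1/199.
Target odds = 0.9/0.1 = 9.
Need L⁵ ≥ 9 ÷ (1/199) = 1791.
4⁵ = 1024 < 1791 ≤ 3125 = 5⁵, so L = 5.

5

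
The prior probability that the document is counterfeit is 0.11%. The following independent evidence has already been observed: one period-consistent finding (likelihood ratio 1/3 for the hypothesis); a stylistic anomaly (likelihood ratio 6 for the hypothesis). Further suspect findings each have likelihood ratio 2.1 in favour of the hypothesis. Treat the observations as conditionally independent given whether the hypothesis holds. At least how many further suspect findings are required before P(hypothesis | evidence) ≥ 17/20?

11

Prior odds = 0.0011/0.9989 = 11/9989.
Combined Bayes factor of the evidence already in hand = (1/3) × 6 = 2.
Odds after that evidence = (11/9989) × 2 = 22/9989.
Target odds = 0.85/0.15 = 17/3.
Need 2.1ⁿ ≥ 17/3 ÷ (22/9989) = 169813/66.
2.1¹⁰ ≈1667.99 falls short of 169813/66 but 2.1¹¹ ≈3502.78 reaches it, so n = 11.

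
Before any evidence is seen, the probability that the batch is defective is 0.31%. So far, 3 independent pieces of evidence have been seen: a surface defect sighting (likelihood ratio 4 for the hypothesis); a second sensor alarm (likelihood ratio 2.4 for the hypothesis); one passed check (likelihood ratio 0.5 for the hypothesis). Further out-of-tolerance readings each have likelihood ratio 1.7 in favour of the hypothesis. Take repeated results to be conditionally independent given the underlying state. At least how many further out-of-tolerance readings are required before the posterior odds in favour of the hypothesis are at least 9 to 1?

13

Prior odds = 0.0031/0.9969 = 31/9969.
Combined Bayes factor of the evidence already in hand = 4 × 2.4 × 0.5 = 4.8.
Odds after that evidence = (31/9969) × 4.8 = 248/16615.
Target odds = 9.
Need 1.7ⁿ ≥ 9 ÷ (248/16615) = 149535/248.
1.7¹² ≈582.622 falls short of 149535/248 but 1.7¹³ ≈990.458 reaches it, so n = 13.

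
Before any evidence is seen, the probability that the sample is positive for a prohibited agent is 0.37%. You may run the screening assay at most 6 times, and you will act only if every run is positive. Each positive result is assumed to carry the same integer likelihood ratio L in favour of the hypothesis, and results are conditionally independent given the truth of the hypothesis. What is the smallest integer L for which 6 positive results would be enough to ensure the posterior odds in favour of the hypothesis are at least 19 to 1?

5

Prior odds = 0.0037/0.9963 = 37/9963.
Target odds = 19.
Need L⁶ ≥ 19 ÷ (37/9963) = 189297/37.
4⁶ = 4096 < 189297/37 ≤ 15625 = 5⁶, so L = 5.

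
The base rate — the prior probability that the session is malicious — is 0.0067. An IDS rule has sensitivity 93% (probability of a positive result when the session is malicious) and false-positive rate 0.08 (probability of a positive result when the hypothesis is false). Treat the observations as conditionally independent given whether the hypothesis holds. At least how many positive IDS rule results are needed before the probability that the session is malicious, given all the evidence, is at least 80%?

3

Prior odds: 0.0067 ÷ 0.9933 = 67/9933.
Likelihood ratio of a positive result = 0.93/0.08 = 11.625.
Target odds: 0.8 ÷ 0.2 = 4.
Require 11.625ⁿ ≥ 4 ÷ (67/9933) = 39732/67.
11.625² = 135.140625 falls short of 39732/67 but 11.625³ = 804357/512 reaches it, so n = 3.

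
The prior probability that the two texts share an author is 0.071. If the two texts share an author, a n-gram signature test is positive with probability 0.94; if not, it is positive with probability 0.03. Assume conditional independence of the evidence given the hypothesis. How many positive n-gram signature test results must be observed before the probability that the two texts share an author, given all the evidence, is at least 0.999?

3

Prior odds: 0.071 ÷ 0.929 = 71/929.
Likelihood ratio of a positive = 0.94/0.03 = 94/3.
Target odds: 0.999 ÷ 0.001 = 999.
Need (71/929) × (94/3)ⁿ ≥ 999, i.e. (94/3)ⁿ ≥ 928071/71.
(94/3)² = 8836/9 falls short of 928071/71 but (94/3)³ = 830584/27 reaches it, so n = 3.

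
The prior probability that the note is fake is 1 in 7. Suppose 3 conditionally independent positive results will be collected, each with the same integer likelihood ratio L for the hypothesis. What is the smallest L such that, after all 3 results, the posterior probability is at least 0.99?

Prior odds = (1/7)/(6/7) = 1/6.
Target odds = 0.99/0.01 = 99.
Need L³ ≥ 99 ÷ (1/6) = 594.
8³ = 512 < 594 ≤ 729 = 9³, so L = 9.

9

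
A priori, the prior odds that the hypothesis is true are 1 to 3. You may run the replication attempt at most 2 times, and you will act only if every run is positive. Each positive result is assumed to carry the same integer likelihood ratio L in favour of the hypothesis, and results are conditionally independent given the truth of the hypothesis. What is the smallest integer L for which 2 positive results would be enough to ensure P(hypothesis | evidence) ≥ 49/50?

13

Prior odds = 1/3.
Target odds = 0.98/0.02 = 49.
Need L² ≥ 49 ÷ (1/3) = 147.
12² = 144 < 147 ≤ 169 = 13², so L = 13.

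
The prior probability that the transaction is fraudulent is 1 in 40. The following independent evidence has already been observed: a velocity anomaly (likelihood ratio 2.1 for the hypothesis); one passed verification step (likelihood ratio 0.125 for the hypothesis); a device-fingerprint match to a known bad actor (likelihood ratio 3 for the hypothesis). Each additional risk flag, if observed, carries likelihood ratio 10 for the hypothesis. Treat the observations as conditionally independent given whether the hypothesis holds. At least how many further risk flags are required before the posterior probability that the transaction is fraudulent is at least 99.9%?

5

Prior odds = 0.025/0.975 = 1/39.
Combined Bayes factor of the evidence already in hand = 2.1 × 0.125 × 3 = 0.7875.
Odds after that evidence = (1/39) × 0.7875 = 21/1040.
Target odds = 0.999/0.001 = 999.
Need 10ⁿ ≥ 999 ÷ (21/1040) = 346320/7.
10⁴ = 10000 falls short of 346320/7 but 10⁵ = 100000 reaches it, so n = 5.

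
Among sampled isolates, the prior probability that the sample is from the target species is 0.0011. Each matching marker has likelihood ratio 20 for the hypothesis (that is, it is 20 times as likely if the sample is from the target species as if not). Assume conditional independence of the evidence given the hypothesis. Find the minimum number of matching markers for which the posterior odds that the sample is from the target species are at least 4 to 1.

Prior odds: 0.0011 ÷ 0.9989 = 11/9989.
Likelihood ratio per matching marker = 20.
Target odds = 4.
Require 20ⁿ ≥ 4 ÷ (11/9989) = 39956/11.
20² = 400 falls short of 39956/11 but 20³ = 8000 reaches it, so n = 3.

3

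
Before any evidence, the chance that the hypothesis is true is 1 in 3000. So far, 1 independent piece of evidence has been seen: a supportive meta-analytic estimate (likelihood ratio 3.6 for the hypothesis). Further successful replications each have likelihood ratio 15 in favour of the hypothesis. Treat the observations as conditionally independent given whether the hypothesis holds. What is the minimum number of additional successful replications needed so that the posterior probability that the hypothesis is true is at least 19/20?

4

Prior odds = (1/3000)/(2999/3000) = 1/2999.
Bayes factor of the evidence already in hand = 3.6.
Odds after that evidence = (1/2999) × 3.6 = 18/14995.
Target odds = 0.95/0.05 = 19.
Need 15ⁿ ≥ 19 ÷ (18/14995) = 284905/18.
15³ = 3375 falls short of 284905/18 but 15⁴ = 50625 reaches it, so n = 4.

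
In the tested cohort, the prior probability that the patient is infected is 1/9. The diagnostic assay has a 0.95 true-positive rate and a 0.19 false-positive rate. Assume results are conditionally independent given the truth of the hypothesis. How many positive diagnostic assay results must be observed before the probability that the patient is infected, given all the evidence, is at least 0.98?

4

Prior odds: (1/9) ÷ (8/9) = 0.125.
Likelihood ratio of a positive result = 0.95/0.19 = 5.
Target odds: 0.98 ÷ 0.02 = 49.
Require 5ⁿ ≥ 49 ÷ 0.125 = 392.
5³ = 125 falls short of 392 but 5⁴ = 625 reaches it, so n = 4.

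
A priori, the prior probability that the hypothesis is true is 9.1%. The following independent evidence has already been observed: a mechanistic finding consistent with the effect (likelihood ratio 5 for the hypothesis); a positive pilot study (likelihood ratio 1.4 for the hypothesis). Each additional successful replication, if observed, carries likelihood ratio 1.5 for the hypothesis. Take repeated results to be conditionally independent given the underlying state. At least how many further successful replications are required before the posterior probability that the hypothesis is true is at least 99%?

13

Prior odds = 0.091/0.909 = 91/909.
Combined Bayes factor of the evidence already in hand = 5 × 1.4 = 7.
Odds after that evidence = (91/909) × 7 = 637/909.
Target odds = 0.99/0.01 = 99.
Need 1.5ⁿ ≥ 99 ÷ (637/909) = 89991/637.
1.5¹² = 531441/4096 falls short of 89991/637 but 1.5¹³ = 1594323/8192 reaches it, so n = 13.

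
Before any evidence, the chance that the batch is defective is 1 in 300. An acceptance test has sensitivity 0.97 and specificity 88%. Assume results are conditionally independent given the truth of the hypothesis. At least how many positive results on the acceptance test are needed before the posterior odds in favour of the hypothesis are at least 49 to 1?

Prior odds: (1/300) ÷ (299/300) = 1/299.
False-positive rate = 1 − 0.88 = 0.12; likelihood ratio of a positive = 0.97/0.12 = 97/12.
Target odds = 49.
Require (97/12)ⁿ ≥ 49 ÷ (1/299) = 14651.
(97/12)⁴ = 88529281/20736 falls short of 14651 but (97/12)⁵ ≈34510.6 reaches it, so n = 5.

5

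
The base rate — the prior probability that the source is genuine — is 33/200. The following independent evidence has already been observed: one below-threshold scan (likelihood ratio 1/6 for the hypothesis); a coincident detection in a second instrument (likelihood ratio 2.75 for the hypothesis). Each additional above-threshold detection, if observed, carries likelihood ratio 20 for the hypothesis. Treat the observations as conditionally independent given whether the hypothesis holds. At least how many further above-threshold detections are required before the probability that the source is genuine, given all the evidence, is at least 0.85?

Prior odds = 0.165/0.835 = 33/167.
Combined Bayes factor of the evidence already in hand = (1/6) × 2.75 = 11/24.
Odds after that evidence = (33/167) × 11/24 = 121/1336.
Target odds = 0.85/0.15 = 17/3.
Need 20ⁿ ≥ 17/3 ÷ (121/1336) = 22712/363.
20¹ = 20 falls short of 22712/363 but 20² = 400 reaches it, so n = 2.

2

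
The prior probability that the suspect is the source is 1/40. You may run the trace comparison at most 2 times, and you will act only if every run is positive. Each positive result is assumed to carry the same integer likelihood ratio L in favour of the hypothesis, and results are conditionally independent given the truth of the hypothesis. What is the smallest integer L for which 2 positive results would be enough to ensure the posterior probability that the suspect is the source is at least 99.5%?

Prior odds = 0.025/0.975 = 1/39.
Target odds = 0.995/0.005 = 199.
Need L² ≥ 199 ÷ (1/39) = 7761.
88² = 7744 < 7761 ≤ 7921 = 89², so L = 89.

89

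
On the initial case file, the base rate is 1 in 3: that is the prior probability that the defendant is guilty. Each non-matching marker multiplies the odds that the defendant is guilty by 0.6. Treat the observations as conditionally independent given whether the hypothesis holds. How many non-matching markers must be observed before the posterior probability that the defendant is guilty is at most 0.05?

Prior odds = (1/3)/(2/3) = 0.5.
Likelihood ratio per non-matching marker = 0.6.
Target odds: 0.05 ÷ 0.95 = 1/19.
Require 0.6ⁿ ≤ 1/19 ÷ 0.5 = 2/19.
0.6⁴ = 0.1296 is still above 2/19 but 0.6⁵ = 0.07776 is at or below it, so n = 5.

5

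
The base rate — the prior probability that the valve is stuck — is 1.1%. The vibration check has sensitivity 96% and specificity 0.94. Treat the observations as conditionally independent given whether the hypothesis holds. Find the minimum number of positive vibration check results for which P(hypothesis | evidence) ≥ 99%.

Prior odds = 0.011/0.989 = 11/989.
False-positive rate = 1 − 0.94 = 0.06; likelihood ratio of a positive = 0.96/0.06 = 16.
Target posterior odds = 0.99/0.01 = 99.
Require 16ⁿ ≥ 99 ÷ (11/989) = 8901.
16³ = 4096 falls short of 8901 but 16⁴ = 65536 reaches it, so n = 4.

4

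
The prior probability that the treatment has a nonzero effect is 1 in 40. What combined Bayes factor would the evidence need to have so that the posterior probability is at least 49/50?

Prior odds = 0.025/0.975 = 1/39.
Target odds = 0.98/0.02 = 49.
Required Bayes factor = 49 ÷ (1/39) = 1911.

1911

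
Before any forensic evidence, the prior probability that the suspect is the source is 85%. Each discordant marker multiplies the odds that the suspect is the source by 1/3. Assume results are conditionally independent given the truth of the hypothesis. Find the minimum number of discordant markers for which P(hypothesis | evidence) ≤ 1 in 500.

8

Prior odds: 0.85 ÷ 0.15 = 17/3.
Likelihood ratio per discordant marker = 1/3.
Target odds: 0.002 ÷ 0.998 = 1/499.
Require (1/3)ⁿ ≤ 1/499 ÷ (17/3) = 3/8483.
(1/3)⁷ = 1/2187 is still above 3/8483 but (1/3)⁸ = 1/6561 is at or below it, so n = 8.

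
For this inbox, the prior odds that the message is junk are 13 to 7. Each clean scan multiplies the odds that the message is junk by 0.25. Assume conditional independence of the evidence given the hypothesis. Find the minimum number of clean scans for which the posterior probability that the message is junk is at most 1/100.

Prior odds = 13/7.
Likelihood ratio per clean scan = 0.25.
Target odds: 0.01 ÷ 0.99 = 1/99.
Need (13/7) × 0.25ⁿ ≤ 1/99, i.e. 0.25ⁿ ≤ 7/1287.
0.25³ = 0.015625 is still above 7/1287 but 0.25⁴ = 0.00390625 is at or below it, so n = 4.

4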